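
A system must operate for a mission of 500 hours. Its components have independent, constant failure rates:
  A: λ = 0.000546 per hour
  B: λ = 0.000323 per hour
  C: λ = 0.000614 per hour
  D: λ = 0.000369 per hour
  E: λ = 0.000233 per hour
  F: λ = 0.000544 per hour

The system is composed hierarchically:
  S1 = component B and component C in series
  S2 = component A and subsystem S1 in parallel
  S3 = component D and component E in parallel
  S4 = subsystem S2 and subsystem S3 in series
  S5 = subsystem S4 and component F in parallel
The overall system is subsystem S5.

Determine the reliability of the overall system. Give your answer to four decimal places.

R(A) = exp(−0.000546 × 500) = 0.761093
R(B) = exp(−0.000323 × 500) = 0.850867
R(C) = exp(−0.000614 × 500) = 0.735651
R(D) = exp(−0.000369 × 500) = 0.831520
R(E) = exp(−0.000233 × 500) = 0.890030
R(F) = exp(−0.000544 × 500) = 0.761854
Series (B and C): 0.850867 × 0.735651 = 0.625941
Parallel (A and [0.625941]): 1 − (1 − 0.761093)(1 − 0.625941) = 0.910635
Parallel (D and E): 1 − (1 − 0.831520)(1 − 0.890030) = 0.981472
Series ([0.910635] and [0.981472]): 0.910635 × 0.981472 = 0.893763
Parallel ([0.893763] and F): 1 − (1 − 0.893763)(1 − 0.761854) = 0.9747

0.9747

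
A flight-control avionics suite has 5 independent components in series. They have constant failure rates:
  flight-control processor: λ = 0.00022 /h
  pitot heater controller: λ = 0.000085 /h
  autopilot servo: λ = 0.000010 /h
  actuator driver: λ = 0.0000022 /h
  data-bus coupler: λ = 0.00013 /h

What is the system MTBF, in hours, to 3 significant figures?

2240

Series of exponential components: λ_sys = Σ λ_i
λ_sys = 0.00022 + 0.000085 + 0.000010 + 0.0000022 + 0.00013 = 4.4720e-04 /h
MTBF = 1 / λ_sys = 2240 h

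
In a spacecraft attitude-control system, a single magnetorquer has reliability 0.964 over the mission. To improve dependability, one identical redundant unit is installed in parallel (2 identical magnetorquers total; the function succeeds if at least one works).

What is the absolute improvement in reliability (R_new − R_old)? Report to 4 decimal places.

R_before = 0.964
R_after = 1 − (1 − 0.964)^2 = 0.9987
ΔR = 0.9987 − 0.964 = 0.0347

0.0347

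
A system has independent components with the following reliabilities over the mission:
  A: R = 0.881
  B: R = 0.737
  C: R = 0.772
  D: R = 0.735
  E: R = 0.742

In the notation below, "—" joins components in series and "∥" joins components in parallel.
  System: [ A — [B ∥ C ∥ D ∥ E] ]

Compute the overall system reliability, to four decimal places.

0.8774

Parallel (B, C, D, and E): 1 − (1 − 0.737000)(1 − 0.772000)(1 − 0.735000)(1 − 0.742000) = 0.995900
Series (A and [0.995900]): 0.881000 × 0.995900 = 0.8774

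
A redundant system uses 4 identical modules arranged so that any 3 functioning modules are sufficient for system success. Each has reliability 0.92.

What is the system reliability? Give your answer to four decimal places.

0.9656

R = Σ_{i=3}^{4} C(4,i) p^i (1−p)^{4−i} with p = 0.92
C(4,3)·0.92^3·0.08^1 = 0.249180
C(4,4)·0.92^4·0.08^0 = 0.716393
Sum = 0.9656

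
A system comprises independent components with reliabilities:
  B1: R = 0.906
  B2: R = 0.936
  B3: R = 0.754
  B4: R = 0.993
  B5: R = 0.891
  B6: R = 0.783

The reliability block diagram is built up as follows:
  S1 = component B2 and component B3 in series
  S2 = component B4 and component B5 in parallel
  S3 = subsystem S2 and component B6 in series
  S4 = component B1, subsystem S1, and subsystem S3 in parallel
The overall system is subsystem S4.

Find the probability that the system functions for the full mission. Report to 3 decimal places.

Series (B2 and B3): 0.93600 × 0.75400 = 0.70574
Parallel (B4 and B5): 1 − (1 − 0.99300)(1 − 0.89100) = 0.99924
Series ([0.99924] and B6): 0.99924 × 0.78300 = 0.78240
Parallel (B1, [0.70574], and [0.78240]): 1 − (1 − 0.90600)(1 − 0.70574)(1 − 0.78240) = 0.994

0.994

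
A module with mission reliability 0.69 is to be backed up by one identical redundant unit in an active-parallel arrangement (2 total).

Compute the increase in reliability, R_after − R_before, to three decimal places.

R_before = 0.69
R_after = 1 − (1 − 0.69)^2 = 0.904
ΔR = 0.904 − 0.69 = 0.214

0.214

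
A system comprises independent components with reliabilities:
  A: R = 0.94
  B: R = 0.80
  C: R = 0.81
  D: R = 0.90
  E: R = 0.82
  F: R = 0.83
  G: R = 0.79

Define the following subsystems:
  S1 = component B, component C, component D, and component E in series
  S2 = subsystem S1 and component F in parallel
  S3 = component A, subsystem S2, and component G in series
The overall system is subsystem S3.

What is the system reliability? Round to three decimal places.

0.677

Series (B, C, D, and E): 0.80000 × 0.81000 × 0.90000 × 0.82000 = 0.47822
Parallel ([0.47822] and F): 1 − (1 − 0.47822)(1 − 0.83000) = 0.91130
Series (A, [0.91130], and G): 0.94000 × 0.91130 × 0.79000 = 0.677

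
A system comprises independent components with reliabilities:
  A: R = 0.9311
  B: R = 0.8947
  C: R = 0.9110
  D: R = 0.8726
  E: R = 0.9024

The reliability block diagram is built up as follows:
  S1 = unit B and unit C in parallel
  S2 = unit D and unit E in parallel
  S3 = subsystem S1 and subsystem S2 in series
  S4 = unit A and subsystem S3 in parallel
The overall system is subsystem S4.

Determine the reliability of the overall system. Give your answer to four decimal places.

Parallel (B and C): 1 − (1 − 0.894700)(1 − 0.911000) = 0.990628
Parallel (D and E): 1 − (1 − 0.872600)(1 − 0.902400) = 0.987566
Series ([0.990628] and [0.987566]): 0.990628 × 0.987566 = 0.978311
Parallel (A and [0.978311]): 1 − (1 − 0.931100)(1 − 0.978311) = 0.9985

0.9985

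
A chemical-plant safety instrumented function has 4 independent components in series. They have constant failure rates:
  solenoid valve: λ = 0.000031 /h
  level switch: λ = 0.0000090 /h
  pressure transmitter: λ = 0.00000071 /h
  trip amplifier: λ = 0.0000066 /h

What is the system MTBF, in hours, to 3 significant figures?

21100

Series of exponential components: λ_sys = Σ λ_i
λ_sys = 0.000031 + 0.0000090 + 0.00000071 + 0.0000066 = 4.7310e-05 /h
MTBF = 1 / λ_sys = 21100 h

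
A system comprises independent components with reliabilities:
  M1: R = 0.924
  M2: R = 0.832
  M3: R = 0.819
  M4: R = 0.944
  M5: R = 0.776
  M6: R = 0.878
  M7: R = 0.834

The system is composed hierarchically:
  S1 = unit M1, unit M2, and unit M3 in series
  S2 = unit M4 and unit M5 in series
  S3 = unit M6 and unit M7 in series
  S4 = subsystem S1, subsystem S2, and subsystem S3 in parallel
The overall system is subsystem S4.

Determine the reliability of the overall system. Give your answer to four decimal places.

Series (M1, M2, and M3): 0.924000 × 0.832000 × 0.819000 = 0.629621
Series (M4 and M5): 0.944000 × 0.776000 = 0.732544
Series (M6 and M7): 0.878000 × 0.834000 = 0.732252
Parallel ([0.629621], [0.732544], and [0.732252]): 1 − (1 − 0.629621)(1 − 0.732544)(1 − 0.732252) = 0.9735

0.9735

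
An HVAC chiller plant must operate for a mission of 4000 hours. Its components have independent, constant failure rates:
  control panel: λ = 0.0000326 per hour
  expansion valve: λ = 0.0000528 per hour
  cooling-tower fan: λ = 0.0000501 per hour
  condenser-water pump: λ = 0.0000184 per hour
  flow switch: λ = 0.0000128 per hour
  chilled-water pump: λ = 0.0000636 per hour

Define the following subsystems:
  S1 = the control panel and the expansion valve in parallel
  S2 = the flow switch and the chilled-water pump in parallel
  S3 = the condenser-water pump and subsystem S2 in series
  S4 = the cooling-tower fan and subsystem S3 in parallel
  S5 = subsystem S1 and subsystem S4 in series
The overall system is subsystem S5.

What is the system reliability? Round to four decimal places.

0.9623

R(control panel) = exp(−0.0000326 × 4000) = 0.877744
R(expansion valve) = exp(−0.0000528 × 4000) = 0.809612
R(cooling-tower fan) = exp(−0.0000501 × 4000) = 0.818403
R(condenser-water pump) = exp(−0.0000184 × 4000) = 0.929043
R(flow switch) = exp(−0.0000128 × 4000) = 0.950089
R(chilled-water pump) = exp(−0.0000636 × 4000) = 0.775382
Parallel (control panel and expansion valve): 1 − (1 − 0.877744)(1 − 0.809612) = 0.976724
Parallel (flow switch and chilled-water pump): 1 − (1 − 0.950089)(1 − 0.775382) = 0.988789
Series (condenser-water pump and [0.988789]): 0.929043 × 0.988789 = 0.918627
Parallel (cooling-tower fan and [0.918627]): 1 − (1 − 0.818403)(1 − 0.918627) = 0.985223
Series ([0.976724] and [0.985223]): 0.976724 × 0.985223 = 0.9623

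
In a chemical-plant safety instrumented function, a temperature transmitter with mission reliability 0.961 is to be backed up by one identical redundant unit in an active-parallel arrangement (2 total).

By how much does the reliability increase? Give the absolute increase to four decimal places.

0.0375

R_before = 0.961
R_after = 1 − (1 − 0.961)^2 = 0.9985
ΔR = 0.9985 − 0.961 = 0.0375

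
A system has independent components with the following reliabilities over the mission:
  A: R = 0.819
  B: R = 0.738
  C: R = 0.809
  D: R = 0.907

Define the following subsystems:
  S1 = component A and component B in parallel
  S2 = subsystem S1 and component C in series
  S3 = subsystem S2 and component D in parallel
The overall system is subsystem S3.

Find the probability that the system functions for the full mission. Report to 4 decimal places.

Parallel (A and B): 1 − (1 − 0.819000)(1 − 0.738000) = 0.952578
Series ([0.952578] and C): 0.952578 × 0.809000 = 0.770636
Parallel ([0.770636] and D): 1 − (1 − 0.770636)(1 − 0.907000) = 0.9787

0.9787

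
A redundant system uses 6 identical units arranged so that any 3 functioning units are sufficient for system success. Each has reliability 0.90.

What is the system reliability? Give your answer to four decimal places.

0.9987

R = Σ_{i=3}^{6} C(6,i) p^i (1−p)^{6−i} with p = 0.90
C(6,3)·0.90^3·0.10^3 = 0.014580
C(6,4)·0.90^4·0.10^2 = 0.098415
C(6,5)·0.90^5·0.10^1 = 0.354294
C(6,6)·0.90^6·0.10^0 = 0.531441
Sum = 0.9987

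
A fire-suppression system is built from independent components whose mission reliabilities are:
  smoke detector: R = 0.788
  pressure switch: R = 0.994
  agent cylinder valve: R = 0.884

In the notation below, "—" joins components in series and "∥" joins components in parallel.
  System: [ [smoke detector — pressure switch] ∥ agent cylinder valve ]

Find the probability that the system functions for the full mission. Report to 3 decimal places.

0.975

Series (smoke detector and pressure switch): 0.78800 × 0.99400 = 0.78327
Parallel ([0.78327] and agent cylinder valve): 1 − (1 − 0.78327)(1 − 0.88400) = 0.975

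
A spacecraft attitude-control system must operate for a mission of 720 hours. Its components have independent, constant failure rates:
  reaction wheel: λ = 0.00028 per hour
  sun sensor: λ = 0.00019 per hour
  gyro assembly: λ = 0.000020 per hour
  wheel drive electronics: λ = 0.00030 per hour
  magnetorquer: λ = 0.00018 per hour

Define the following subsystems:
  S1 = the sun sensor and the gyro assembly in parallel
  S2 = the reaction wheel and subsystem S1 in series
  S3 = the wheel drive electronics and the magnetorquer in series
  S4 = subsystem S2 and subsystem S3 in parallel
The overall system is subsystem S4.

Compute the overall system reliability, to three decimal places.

0.946

R(reaction wheel) = exp(−0.00028 × 720) = 0.81742
R(sun sensor) = exp(−0.00019 × 720) = 0.87214
R(gyro assembly) = exp(−0.000020 × 720) = 0.98570
R(wheel drive electronics) = exp(−0.00030 × 720) = 0.80574
R(magnetorquer) = exp(−0.00018 × 720) = 0.87845
Parallel (sun sensor and gyro assembly): 1 − (1 − 0.87214)(1 − 0.98570) = 0.99817
Series (reaction wheel and [0.99817]): 0.81742 × 0.99817 = 0.81592
Series (wheel drive electronics and magnetorquer): 0.80574 × 0.87845 = 0.70780
Parallel ([0.81592] and [0.70780]): 1 − (1 − 0.81592)(1 − 0.70780) = 0.946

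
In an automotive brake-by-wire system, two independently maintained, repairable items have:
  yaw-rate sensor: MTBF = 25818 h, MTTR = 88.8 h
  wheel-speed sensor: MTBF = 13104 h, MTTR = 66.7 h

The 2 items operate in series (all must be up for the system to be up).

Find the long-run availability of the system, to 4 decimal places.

0.9915

A(yaw-rate sensor) = MTBF/(MTBF+MTTR) = 25818/(25818+88.8) = 0.996572
A(wheel-speed sensor) = MTBF/(MTBF+MTTR) = 13104/(13104+66.7) = 0.994936
Series availability: 0.996572 × 0.994936 = 0.9915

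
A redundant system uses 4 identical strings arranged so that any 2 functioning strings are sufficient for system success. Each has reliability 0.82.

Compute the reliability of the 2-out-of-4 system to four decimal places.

0.9798

R = Σ_{i=2}^{4} C(4,i) p^i (1−p)^{4−i} with p = 0.82
C(4,2)·0.82^2·0.18^2 = 0.130715
C(4,3)·0.82^3·0.18^1 = 0.396985
C(4,4)·0.82^4·0.18^0 = 0.452122
Sum = 0.9798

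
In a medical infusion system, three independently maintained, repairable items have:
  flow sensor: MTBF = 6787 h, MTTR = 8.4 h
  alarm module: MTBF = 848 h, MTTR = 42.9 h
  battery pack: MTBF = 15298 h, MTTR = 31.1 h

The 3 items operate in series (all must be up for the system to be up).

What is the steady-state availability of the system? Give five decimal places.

0.94874

A(flow sensor) = MTBF/(MTBF+MTTR) = 6787/(6787+8.4) = 0.998764
A(alarm module) = MTBF/(MTBF+MTTR) = 848/(848+42.9) = 0.951846
A(battery pack) = MTBF/(MTBF+MTTR) = 15298/(15298+31.1) = 0.997971
Series availability: 0.998764 × 0.951846 × 0.997971 = 0.94874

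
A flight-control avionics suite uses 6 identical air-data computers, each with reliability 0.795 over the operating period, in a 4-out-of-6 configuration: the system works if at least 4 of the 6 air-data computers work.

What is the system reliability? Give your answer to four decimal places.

0.8949

R = Σ_{i=4}^{6} C(6,i) p^i (1−p)^{6−i} with p = 0.795
C(6,4)·0.795^4·0.205^2 = 0.251807
C(6,5)·0.795^5·0.205^1 = 0.390608
C(6,6)·0.795^6·0.205^0 = 0.252466
Sum = 0.8949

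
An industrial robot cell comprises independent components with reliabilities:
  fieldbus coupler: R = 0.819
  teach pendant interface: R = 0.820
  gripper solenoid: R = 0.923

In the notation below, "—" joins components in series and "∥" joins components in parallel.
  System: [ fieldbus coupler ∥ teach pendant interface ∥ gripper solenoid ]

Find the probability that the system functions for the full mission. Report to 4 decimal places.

0.9975

Parallel (fieldbus coupler, teach pendant interface, and gripper solenoid): 1 − (1 − 0.819000)(1 − 0.820000)(1 − 0.923000) = 0.9975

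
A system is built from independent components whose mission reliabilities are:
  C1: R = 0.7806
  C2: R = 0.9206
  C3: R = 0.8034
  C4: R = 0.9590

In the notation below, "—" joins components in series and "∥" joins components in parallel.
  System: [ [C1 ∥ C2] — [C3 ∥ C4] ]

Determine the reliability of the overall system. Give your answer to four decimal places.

Parallel (C1 and C2): 1 − (1 − 0.780600)(1 − 0.920600) = 0.982580
Parallel (C3 and C4): 1 − (1 − 0.803400)(1 − 0.959000) = 0.991939
Series ([0.982580] and [0.991939]): 0.982580 × 0.991939 = 0.9747

0.9747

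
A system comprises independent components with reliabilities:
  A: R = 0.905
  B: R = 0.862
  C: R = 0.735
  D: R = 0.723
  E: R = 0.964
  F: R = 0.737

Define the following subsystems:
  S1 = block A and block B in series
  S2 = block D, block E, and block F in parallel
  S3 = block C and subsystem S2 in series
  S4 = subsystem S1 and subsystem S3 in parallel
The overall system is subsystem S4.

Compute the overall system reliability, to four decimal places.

Series (A and B): 0.905000 × 0.862000 = 0.780110
Parallel (D, E, and F): 1 − (1 − 0.723000)(1 − 0.964000)(1 − 0.737000) = 0.997377
Series (C and [0.997377]): 0.735000 × 0.997377 = 0.733072
Parallel ([0.780110] and [0.733072]): 1 − (1 − 0.780110)(1 − 0.733072) = 0.9413

0.9413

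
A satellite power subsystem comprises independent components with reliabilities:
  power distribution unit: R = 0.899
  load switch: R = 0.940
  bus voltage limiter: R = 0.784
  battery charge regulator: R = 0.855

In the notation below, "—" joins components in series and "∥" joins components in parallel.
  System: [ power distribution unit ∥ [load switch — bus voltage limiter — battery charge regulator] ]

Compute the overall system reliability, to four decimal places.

0.9626

Series (load switch, bus voltage limiter, and battery charge regulator): 0.940000 × 0.784000 × 0.855000 = 0.630101
Parallel (power distribution unit and [0.630101]): 1 − (1 − 0.899000)(1 − 0.630101) = 0.9626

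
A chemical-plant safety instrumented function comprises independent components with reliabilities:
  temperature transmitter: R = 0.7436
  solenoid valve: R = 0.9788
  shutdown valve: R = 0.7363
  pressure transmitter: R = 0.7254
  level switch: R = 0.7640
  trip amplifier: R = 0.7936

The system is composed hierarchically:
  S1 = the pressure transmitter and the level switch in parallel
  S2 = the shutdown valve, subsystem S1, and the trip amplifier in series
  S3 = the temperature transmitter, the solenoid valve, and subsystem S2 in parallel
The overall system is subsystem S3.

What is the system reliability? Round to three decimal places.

0.998

Parallel (pressure transmitter and level switch): 1 − (1 − 0.72540)(1 − 0.76400) = 0.93519
Series (shutdown valve, [0.93519], and trip amplifier): 0.73630 × 0.93519 × 0.79360 = 0.54646
Parallel (temperature transmitter, solenoid valve, and [0.54646]): 1 − (1 − 0.74360)(1 − 0.97880)(1 − 0.54646) = 0.998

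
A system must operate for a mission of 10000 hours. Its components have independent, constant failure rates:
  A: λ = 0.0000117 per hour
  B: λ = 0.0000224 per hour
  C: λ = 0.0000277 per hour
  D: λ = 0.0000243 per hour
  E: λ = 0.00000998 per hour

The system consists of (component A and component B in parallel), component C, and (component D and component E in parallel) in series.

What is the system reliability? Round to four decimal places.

R(A) = exp(−0.0000117 × 10000) = 0.889585
R(B) = exp(−0.0000224 × 10000) = 0.799315
R(C) = exp(−0.0000277 × 10000) = 0.758054
R(D) = exp(−0.0000243 × 10000) = 0.784272
R(E) = exp(−0.00000998 × 10000) = 0.905018
Parallel (A and B): 1 − (1 − 0.889585)(1 − 0.799315) = 0.977841
Parallel (D and E): 1 − (1 − 0.784272)(1 − 0.905018) = 0.979510
Series ([0.977841], C, and [0.979510]): 0.977841 × 0.758054 × 0.979510 = 0.7261

0.7261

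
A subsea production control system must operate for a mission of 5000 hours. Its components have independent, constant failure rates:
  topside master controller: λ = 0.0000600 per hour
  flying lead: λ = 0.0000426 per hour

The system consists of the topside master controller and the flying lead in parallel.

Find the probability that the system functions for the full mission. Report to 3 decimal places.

R(topside master controller) = exp(−0.0000600 × 5000) = 0.74082
R(flying lead) = exp(−0.0000426 × 5000) = 0.80816
Parallel (topside master controller and flying lead): 1 − (1 − 0.74082)(1 − 0.80816) = 0.950

0.950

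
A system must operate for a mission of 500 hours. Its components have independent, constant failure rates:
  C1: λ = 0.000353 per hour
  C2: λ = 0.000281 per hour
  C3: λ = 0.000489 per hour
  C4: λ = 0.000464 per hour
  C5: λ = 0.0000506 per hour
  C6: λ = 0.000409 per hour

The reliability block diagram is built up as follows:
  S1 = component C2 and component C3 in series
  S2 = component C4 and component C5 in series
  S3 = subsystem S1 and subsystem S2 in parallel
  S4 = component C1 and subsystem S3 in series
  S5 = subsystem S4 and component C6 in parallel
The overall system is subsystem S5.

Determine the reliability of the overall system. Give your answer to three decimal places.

R(C1) = exp(−0.000353 × 500) = 0.83820
R(C2) = exp(−0.000281 × 500) = 0.86892
R(C3) = exp(−0.000489 × 500) = 0.78310
R(C4) = exp(−0.000464 × 500) = 0.79295
R(C5) = exp(−0.0000506 × 500) = 0.97502
R(C6) = exp(−0.000409 × 500) = 0.81505
Series (C2 and C3): 0.86892 × 0.78310 = 0.68045
Series (C4 and C5): 0.79295 × 0.97502 = 0.77314
Parallel ([0.68045] and [0.77314]): 1 − (1 − 0.68045)(1 − 0.77314) = 0.92751
Series (C1 and [0.92751]): 0.83820 × 0.92751 = 0.77744
Parallel ([0.77744] and C6): 1 − (1 − 0.77744)(1 − 0.81505) = 0.959

0.959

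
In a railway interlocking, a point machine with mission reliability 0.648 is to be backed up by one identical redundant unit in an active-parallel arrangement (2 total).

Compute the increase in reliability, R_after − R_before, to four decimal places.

0.2281

R_before = 0.648
R_after = 1 − (1 − 0.648)^2 = 0.8761
ΔR = 0.8761 − 0.648 = 0.2281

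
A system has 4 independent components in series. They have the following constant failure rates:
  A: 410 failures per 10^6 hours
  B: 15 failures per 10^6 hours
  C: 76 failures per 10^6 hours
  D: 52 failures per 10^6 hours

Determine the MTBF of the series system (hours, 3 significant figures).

Series of exponential components: λ_sys = Σ λ_i
λ_sys = 0.00041 + 0.000015 + 0.000076 + 0.000052 = 5.5300e-04 /h
MTBF = 1 / λ_sys = 1810 h

1810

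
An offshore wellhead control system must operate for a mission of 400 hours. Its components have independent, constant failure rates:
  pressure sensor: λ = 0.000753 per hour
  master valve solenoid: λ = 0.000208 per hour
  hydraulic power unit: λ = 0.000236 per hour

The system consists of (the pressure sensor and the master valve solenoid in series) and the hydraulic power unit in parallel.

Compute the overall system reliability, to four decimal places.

0.9713

R(pressure sensor) = exp(−0.000753 × 400) = 0.739930
R(master valve solenoid) = exp(−0.000208 × 400) = 0.920167
R(hydraulic power unit) = exp(−0.000236 × 400) = 0.909919
Series (pressure sensor and master valve solenoid): 0.739930 × 0.920167 = 0.680859
Parallel ([0.680859] and hydraulic power unit): 1 − (1 − 0.680859)(1 − 0.909919) = 0.9713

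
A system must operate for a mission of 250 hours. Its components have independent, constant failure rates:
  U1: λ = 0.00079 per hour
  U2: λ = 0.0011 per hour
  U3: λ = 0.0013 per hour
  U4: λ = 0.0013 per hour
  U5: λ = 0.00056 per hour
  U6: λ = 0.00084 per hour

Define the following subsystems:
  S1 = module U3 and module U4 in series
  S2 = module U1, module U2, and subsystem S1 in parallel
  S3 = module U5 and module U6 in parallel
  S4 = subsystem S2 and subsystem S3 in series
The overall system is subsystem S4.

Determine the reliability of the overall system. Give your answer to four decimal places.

0.9552

R(U1) = exp(−0.00079 × 250) = 0.820780
R(U2) = exp(−0.0011 × 250) = 0.759572
R(U3) = exp(−0.0013 × 250) = 0.722527
R(U4) = exp(−0.0013 × 250) = 0.722527
R(U5) = exp(−0.00056 × 250) = 0.869358
R(U6) = exp(−0.00084 × 250) = 0.810584
Series (U3 and U4): 0.722527 × 0.722527 = 0.522045
Parallel (U1, U2, and [0.522045]): 1 − (1 − 0.820780)(1 − 0.759572)(1 − 0.522045) = 0.979405
Parallel (U5 and U6): 1 − (1 − 0.869358)(1 − 0.810584) = 0.975254
Series ([0.979405] and [0.975254]): 0.979405 × 0.975254 = 0.9552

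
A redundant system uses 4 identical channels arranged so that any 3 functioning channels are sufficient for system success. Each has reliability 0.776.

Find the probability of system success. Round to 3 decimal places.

0.781

R = Σ_{i=3}^{4} C(4,i) p^i (1−p)^{4−i} with p = 0.776
C(4,3)·0.776^3·0.224^1 = 0.41869
C(4,4)·0.776^4·0.224^0 = 0.36262
Sum = 0.781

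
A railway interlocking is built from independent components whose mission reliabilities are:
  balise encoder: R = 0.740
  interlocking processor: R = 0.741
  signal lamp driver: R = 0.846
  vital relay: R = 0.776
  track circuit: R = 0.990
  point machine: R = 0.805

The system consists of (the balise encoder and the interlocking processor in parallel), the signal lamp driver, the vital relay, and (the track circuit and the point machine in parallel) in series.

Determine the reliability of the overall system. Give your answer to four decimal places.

0.6111

Parallel (balise encoder and interlocking processor): 1 − (1 − 0.740000)(1 − 0.741000) = 0.932660
Parallel (track circuit and point machine): 1 − (1 − 0.990000)(1 − 0.805000) = 0.998050
Series ([0.932660], signal lamp driver, vital relay, and [0.998050]): 0.932660 × 0.846000 × 0.776000 × 0.998050 = 0.6111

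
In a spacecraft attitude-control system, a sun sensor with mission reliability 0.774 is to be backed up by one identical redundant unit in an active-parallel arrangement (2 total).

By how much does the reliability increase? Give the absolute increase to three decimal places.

R_before = 0.774
R_after = 1 − (1 − 0.774)^2 = 0.949
ΔR = 0.949 − 0.774 = 0.175

0.175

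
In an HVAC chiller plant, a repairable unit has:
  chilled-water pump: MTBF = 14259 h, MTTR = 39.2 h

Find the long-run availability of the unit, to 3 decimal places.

0.997

A(chilled-water pump) = MTBF/(MTBF+MTTR) = 14259/(14259+39.2) = 0.997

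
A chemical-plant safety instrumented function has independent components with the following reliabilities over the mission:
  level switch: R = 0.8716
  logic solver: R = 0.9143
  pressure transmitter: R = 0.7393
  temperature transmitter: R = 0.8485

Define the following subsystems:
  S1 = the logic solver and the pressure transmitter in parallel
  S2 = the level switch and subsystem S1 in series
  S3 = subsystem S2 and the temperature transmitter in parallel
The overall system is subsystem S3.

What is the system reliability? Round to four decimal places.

0.9776

Parallel (logic solver and pressure transmitter): 1 − (1 − 0.914300)(1 − 0.739300) = 0.977658
Series (level switch and [0.977658]): 0.871600 × 0.977658 = 0.852127
Parallel ([0.852127] and temperature transmitter): 1 − (1 − 0.852127)(1 − 0.848500) = 0.9776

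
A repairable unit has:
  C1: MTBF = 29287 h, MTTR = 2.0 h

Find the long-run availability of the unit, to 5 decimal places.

0.99993

A(C1) = MTBF/(MTBF+MTTR) = 29287/(29287+2.0) = 0.99993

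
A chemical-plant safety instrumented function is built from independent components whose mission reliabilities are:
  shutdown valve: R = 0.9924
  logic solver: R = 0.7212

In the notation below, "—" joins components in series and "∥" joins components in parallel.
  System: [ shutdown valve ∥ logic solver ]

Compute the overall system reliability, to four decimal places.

0.9979

Parallel (shutdown valve and logic solver): 1 − (1 − 0.992400)(1 − 0.721200) = 0.9979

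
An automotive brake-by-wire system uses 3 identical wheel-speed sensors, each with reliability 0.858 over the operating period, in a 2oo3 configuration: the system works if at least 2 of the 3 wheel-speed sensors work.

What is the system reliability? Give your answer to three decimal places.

R = Σ_{i=2}^{3} C(3,i) p^i (1−p)^{3−i} with p = 0.858
C(3,2)·0.858^2·0.142^1 = 0.31361
C(3,3)·0.858^3·0.142^0 = 0.63163
Sum = 0.945

0.945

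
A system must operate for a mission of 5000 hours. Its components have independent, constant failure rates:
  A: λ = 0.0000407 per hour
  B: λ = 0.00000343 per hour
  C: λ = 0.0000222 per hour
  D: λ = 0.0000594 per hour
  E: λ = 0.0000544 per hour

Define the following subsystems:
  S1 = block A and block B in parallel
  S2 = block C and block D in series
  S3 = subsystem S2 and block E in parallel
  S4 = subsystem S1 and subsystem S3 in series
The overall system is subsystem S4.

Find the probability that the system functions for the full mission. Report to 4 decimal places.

0.9173

R(A) = exp(−0.0000407 × 5000) = 0.815870
R(B) = exp(−0.00000343 × 5000) = 0.982996
R(C) = exp(−0.0000222 × 5000) = 0.894939
R(D) = exp(−0.0000594 × 5000) = 0.743044
R(E) = exp(−0.0000544 × 5000) = 0.761854
Parallel (A and B): 1 − (1 − 0.815870)(1 − 0.982996) = 0.996869
Series (C and D): 0.894939 × 0.743044 = 0.664979
Parallel ([0.664979] and E): 1 − (1 − 0.664979)(1 − 0.761854) = 0.920216
Series ([0.996869] and [0.920216]): 0.996869 × 0.920216 = 0.9173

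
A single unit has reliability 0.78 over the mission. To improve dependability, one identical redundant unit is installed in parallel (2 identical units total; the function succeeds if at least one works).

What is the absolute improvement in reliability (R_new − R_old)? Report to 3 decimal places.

R_before = 0.78
R_after = 1 − (1 − 0.78)^2 = 0.952
ΔR = 0.952 − 0.78 = 0.172

0.172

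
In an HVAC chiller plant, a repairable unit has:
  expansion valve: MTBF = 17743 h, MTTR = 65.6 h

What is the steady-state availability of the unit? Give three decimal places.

0.996

A(expansion valve) = MTBF/(MTBF+MTTR) = 17743/(17743+65.6) = 0.996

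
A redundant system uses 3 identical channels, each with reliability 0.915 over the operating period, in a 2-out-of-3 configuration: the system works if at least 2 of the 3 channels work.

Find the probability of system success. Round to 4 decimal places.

0.9796

R = Σ_{i=2}^{3} C(3,i) p^i (1−p)^{3−i} with p = 0.915
C(3,2)·0.915^2·0.085^1 = 0.213492
C(3,3)·0.915^3·0.085^0 = 0.766061
Sum = 0.9796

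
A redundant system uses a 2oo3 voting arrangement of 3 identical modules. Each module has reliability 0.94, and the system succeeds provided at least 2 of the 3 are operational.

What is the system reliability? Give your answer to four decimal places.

0.9896

R = Σ_{i=2}^{3} C(3,i) p^i (1−p)^{3−i} with p = 0.94
C(3,2)·0.94^2·0.06^1 = 0.159048
C(3,3)·0.94^3·0.06^0 = 0.830584
Sum = 0.9896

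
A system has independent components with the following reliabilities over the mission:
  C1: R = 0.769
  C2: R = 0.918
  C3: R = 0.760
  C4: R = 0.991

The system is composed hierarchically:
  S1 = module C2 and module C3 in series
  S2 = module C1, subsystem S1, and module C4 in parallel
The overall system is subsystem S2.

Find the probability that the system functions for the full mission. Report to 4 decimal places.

0.9994

Series (C2 and C3): 0.918000 × 0.760000 = 0.697680
Parallel (C1, [0.697680], and C4): 1 − (1 − 0.769000)(1 − 0.697680)(1 − 0.991000) = 0.9994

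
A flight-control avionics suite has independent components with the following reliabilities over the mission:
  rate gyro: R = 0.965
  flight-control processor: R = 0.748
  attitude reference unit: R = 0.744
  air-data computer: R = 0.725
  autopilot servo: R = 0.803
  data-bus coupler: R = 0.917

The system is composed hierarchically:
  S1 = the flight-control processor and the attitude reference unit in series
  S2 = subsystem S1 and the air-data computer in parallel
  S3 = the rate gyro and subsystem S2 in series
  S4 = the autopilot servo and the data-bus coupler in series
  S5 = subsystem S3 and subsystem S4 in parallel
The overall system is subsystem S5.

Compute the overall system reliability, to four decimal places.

0.9597

Series (flight-control processor and attitude reference unit): 0.748000 × 0.744000 = 0.556512
Parallel ([0.556512] and air-data computer): 1 − (1 − 0.556512)(1 − 0.725000) = 0.878041
Series (rate gyro and [0.878041]): 0.965000 × 0.878041 = 0.847310
Series (autopilot servo and data-bus coupler): 0.803000 × 0.917000 = 0.736351
Parallel ([0.847310] and [0.736351]): 1 − (1 − 0.847310)(1 − 0.736351) = 0.9597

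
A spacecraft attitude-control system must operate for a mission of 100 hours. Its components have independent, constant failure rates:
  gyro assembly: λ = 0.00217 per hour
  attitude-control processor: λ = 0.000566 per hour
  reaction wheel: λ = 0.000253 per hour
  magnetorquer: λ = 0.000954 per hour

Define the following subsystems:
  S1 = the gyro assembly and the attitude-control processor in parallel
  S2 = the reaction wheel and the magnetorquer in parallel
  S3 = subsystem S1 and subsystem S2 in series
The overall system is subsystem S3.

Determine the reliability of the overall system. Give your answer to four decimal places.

R(gyro assembly) = exp(−0.00217 × 100) = 0.804930
R(attitude-control processor) = exp(−0.000566 × 100) = 0.944972
R(reaction wheel) = exp(−0.000253 × 100) = 0.975017
R(magnetorquer) = exp(−0.000954 × 100) = 0.909009
Parallel (gyro assembly and attitude-control processor): 1 − (1 − 0.804930)(1 − 0.944972) = 0.989266
Parallel (reaction wheel and magnetorquer): 1 − (1 − 0.975017)(1 − 0.909009) = 0.997727
Series ([0.989266] and [0.997727]): 0.989266 × 0.997727 = 0.9870

0.9870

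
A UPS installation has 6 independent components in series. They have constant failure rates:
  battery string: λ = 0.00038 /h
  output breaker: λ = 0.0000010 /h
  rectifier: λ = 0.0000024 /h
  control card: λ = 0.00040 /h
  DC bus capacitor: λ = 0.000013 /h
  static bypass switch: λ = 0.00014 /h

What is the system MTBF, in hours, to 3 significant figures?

Series of exponential components: λ_sys = Σ λ_i
λ_sys = 0.00038 + 0.0000010 + 0.0000024 + 0.00040 + 0.000013 + 0.00014 = 9.3640e-04 /h
MTBF = 1 / λ_sys = 1070 h

1070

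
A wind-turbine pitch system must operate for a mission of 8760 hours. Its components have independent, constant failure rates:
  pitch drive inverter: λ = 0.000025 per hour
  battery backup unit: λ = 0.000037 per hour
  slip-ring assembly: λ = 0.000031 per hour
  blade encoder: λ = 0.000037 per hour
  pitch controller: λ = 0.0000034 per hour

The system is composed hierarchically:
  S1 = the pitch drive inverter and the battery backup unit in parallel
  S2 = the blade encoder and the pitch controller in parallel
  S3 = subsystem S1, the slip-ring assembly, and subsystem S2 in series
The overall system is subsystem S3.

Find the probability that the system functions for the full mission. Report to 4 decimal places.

0.7148

R(pitch drive inverter) = exp(−0.000025 × 8760) = 0.803322
R(battery backup unit) = exp(−0.000037 × 8760) = 0.723163
R(slip-ring assembly) = exp(−0.000031 × 8760) = 0.762190
R(blade encoder) = exp(−0.000037 × 8760) = 0.723163
R(pitch controller) = exp(−0.0000034 × 8760) = 0.970655
Parallel (pitch drive inverter and battery backup unit): 1 − (1 − 0.803322)(1 − 0.723163) = 0.945552
Parallel (blade encoder and pitch controller): 1 − (1 − 0.723163)(1 − 0.970655) = 0.991876
Series ([0.945552], slip-ring assembly, and [0.991876]): 0.945552 × 0.762190 × 0.991876 = 0.7148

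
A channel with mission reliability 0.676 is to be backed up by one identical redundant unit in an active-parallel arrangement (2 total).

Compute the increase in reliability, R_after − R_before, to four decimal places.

0.2190

R_before = 0.676
R_after = 1 − (1 − 0.676)^2 = 0.8950
ΔR = 0.8950 − 0.676 = 0.2190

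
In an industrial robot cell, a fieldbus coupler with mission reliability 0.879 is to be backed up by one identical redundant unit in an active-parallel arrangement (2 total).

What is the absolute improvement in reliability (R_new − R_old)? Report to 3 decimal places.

0.106

R_before = 0.879
R_after = 1 − (1 − 0.879)^2 = 0.985
ΔR = 0.985 − 0.879 = 0.106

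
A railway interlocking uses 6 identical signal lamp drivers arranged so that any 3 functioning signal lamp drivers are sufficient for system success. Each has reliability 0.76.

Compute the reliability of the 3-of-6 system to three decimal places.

R = Σ_{i=3}^{6} C(6,i) p^i (1−p)^{6−i} with p = 0.76
C(6,3)·0.76^3·0.24^3 = 0.12137
C(6,4)·0.76^4·0.24^2 = 0.28825
C(6,5)·0.76^5·0.24^1 = 0.36512
C(6,6)·0.76^6·0.24^0 = 0.19270
Sum = 0.967

0.967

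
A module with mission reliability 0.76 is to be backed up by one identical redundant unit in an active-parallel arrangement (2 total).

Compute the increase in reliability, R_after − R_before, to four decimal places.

0.1824

R_before = 0.76
R_after = 1 − (1 − 0.76)^2 = 0.9424
ΔR = 0.9424 − 0.76 = 0.1824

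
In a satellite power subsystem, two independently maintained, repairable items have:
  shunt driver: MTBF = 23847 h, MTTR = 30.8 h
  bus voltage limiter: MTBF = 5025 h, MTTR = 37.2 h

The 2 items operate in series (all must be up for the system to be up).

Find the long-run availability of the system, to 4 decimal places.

0.9914

A(shunt driver) = MTBF/(MTBF+MTTR) = 23847/(23847+30.8) = 0.998710
A(bus voltage limiter) = MTBF/(MTBF+MTTR) = 5025/(5025+37.2) = 0.992651
Series availability: 0.998710 × 0.992651 = 0.9914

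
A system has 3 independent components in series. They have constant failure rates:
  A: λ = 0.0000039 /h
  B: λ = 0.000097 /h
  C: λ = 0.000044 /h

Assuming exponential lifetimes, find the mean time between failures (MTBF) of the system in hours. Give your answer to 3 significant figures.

6900

Series of exponential components: λ_sys = Σ λ_i
λ_sys = 0.0000039 + 0.000097 + 0.000044 = 1.4490e-04 /h
MTBF = 1 / λ_sys = 6900 h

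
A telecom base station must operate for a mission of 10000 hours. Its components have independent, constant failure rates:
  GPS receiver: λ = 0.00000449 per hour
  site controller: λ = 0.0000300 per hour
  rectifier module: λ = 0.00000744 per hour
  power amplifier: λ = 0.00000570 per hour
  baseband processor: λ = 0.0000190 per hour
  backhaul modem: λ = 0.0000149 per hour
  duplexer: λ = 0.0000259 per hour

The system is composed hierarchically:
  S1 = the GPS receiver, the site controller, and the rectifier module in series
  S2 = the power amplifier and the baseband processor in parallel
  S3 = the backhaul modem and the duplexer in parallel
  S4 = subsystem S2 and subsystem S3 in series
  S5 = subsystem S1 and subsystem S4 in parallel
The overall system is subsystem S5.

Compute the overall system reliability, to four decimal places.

R(GPS receiver) = exp(−0.00000449 × 10000) = 0.956093
R(site controller) = exp(−0.0000300 × 10000) = 0.740818
R(rectifier module) = exp(−0.00000744 × 10000) = 0.928300
R(power amplifier) = exp(−0.00000570 × 10000) = 0.944594
R(baseband processor) = exp(−0.0000190 × 10000) = 0.826959
R(backhaul modem) = exp(−0.0000149 × 10000) = 0.861569
R(duplexer) = exp(−0.0000259 × 10000) = 0.771823
Series (GPS receiver, site controller, and rectifier module): 0.956093 × 0.740818 × 0.928300 = 0.657506
Parallel (power amplifier and baseband processor): 1 − (1 − 0.944594)(1 − 0.826959) = 0.990412
Parallel (backhaul modem and duplexer): 1 − (1 − 0.861569)(1 − 0.771823) = 0.968413
Series ([0.990412] and [0.968413]): 0.990412 × 0.968413 = 0.959128
Parallel ([0.657506] and [0.959128]): 1 − (1 − 0.657506)(1 − 0.959128) = 0.9860

0.9860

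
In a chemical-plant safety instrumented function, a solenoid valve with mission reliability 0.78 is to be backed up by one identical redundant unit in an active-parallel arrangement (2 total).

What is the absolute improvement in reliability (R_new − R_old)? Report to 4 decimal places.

R_before = 0.78
R_after = 1 − (1 − 0.78)^2 = 0.9516
ΔR = 0.9516 − 0.78 = 0.1716

0.1716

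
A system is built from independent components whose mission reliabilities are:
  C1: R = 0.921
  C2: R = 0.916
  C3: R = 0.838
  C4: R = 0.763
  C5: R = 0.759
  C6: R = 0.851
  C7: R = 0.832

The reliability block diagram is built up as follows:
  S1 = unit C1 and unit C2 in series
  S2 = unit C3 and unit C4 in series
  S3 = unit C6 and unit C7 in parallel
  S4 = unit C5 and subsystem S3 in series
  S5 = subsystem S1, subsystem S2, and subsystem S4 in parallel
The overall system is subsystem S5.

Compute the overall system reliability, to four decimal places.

0.9853

Series (C1 and C2): 0.921000 × 0.916000 = 0.843636
Series (C3 and C4): 0.838000 × 0.763000 = 0.639394
Parallel (C6 and C7): 1 − (1 − 0.851000)(1 − 0.832000) = 0.974968
Series (C5 and [0.974968]): 0.759000 × 0.974968 = 0.740001
Parallel ([0.843636], [0.639394], and [0.740001]): 1 − (1 − 0.843636)(1 − 0.639394)(1 − 0.740001) = 0.9853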